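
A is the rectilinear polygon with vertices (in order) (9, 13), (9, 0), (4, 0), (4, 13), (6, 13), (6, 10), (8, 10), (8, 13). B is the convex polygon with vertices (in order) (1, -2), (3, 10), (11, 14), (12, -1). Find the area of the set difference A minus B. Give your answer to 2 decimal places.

4.25

|A| = 59, |A∩B| = 54.75.
|A ∖ B| = |A| − |A∩B| = 59 − 54.75 = 4.25.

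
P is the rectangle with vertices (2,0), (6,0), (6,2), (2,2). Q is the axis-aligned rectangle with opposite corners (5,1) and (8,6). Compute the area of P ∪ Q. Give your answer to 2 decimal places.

22.00

By inclusion–exclusion:
Individual areas: |P| = 8, |Q| = 15.
|P∩Q|: x∈[5,6], y∈[1,2] → 1·1 = 1.
|P ∪ Q| = 23 − 1 = 22.00.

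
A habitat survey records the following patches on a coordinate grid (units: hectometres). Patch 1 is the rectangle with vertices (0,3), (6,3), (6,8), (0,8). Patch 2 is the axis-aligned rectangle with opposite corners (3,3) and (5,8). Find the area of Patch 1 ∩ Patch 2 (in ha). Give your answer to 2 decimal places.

|Patch 1∩Patch 2|: x∈[3,5], y∈[3,8] → 2·5 = 10.

10.00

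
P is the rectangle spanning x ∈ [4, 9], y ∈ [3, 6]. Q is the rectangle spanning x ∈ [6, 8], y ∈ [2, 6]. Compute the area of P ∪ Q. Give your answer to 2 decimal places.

By inclusion–exclusion:
Individual areas: |P| = 15, |Q| = 8.
|P∩Q|: x∈[6,8], y∈[3,6] → 2·3 = 6.
|P ∪ Q| = 23 − 6 = 17.00.

17.00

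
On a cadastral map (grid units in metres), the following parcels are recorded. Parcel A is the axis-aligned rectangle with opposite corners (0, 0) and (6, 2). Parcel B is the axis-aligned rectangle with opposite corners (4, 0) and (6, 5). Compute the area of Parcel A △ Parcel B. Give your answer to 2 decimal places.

|Parcel A∩Parcel B|: x∈[4,6], y∈[0,2] → 2·2 = 4.
|Parcel A △ Parcel B| = |Parcel A| + |Parcel B| − 2·|Parcel A∩Parcel B| = 12 + 10 − 8 = 14.00.

14.00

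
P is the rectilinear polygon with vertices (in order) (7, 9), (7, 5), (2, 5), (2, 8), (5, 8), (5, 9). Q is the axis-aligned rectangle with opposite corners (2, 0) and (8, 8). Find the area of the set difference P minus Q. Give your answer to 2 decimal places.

|P| = 17, |P∩Q| = 15.
|P ∖ Q| = |P| − |P∩Q| = 17 − 15 = 2.00.

2.00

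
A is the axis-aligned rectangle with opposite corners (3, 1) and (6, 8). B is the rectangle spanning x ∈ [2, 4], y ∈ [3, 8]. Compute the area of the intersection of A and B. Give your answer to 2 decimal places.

|A∩B|: x∈[3,4], y∈[3,8] → 1·5 = 5.

5.00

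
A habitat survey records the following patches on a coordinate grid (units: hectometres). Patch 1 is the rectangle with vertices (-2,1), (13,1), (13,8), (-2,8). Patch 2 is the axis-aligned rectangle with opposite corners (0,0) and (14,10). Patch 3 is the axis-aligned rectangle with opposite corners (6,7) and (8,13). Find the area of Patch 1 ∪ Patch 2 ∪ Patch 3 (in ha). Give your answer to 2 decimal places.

160.00

By inclusion–exclusion:
Individual areas: |Patch 1| = 105, |Patch 2| = 140, |Patch 3| = 12.
|Patch 1∩Patch 2|: x∈[0,13], y∈[1,8] → 13·7 = 91.
|Patch 1∩Patch 3|: x∈[6,8], y∈[7,8] → 2·1 = 2.
|Patch 2∩Patch 3|: x∈[6,8], y∈[7,10] → 2·3 = 6.
|Patch 1∩Patch 2∩Patch 3| = 2.
|Patch 1 ∪ Patch 2 ∪ Patch 3| = 257 − 99 + 2 = 160.00.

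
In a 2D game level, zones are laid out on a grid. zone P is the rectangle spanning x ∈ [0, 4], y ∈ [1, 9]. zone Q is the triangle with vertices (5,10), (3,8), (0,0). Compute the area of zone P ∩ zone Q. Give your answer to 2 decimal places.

The intersection is the polygon with vertices (4,8), (0.5,1), (0.375,1), (3,8), (4,9).
By the shoelace formula its area is 4.44.

4.44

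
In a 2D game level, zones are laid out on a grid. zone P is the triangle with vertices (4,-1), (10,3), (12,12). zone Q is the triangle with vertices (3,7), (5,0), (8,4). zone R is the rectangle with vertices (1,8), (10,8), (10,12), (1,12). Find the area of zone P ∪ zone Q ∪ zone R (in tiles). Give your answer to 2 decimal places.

70.61

By inclusion–exclusion:
Individual areas: |zone P| = 23, |zone Q| = 14.5, |zone R| = 36.
|zone P∩zone Q| = 2.72.
|zone P∩zone R| = 0.1731.
|zone Q∩zone R| = 0.
|zone P∩zone Q∩zone R| = 0.
|zone P ∪ zone Q ∪ zone R| = 73.5 − 2.8931 + 0 = 70.61.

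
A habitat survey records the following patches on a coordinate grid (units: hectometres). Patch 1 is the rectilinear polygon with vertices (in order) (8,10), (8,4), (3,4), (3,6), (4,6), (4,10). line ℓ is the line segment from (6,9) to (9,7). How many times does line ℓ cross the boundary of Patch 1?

The segment meets the boundary at (8,7.667).

1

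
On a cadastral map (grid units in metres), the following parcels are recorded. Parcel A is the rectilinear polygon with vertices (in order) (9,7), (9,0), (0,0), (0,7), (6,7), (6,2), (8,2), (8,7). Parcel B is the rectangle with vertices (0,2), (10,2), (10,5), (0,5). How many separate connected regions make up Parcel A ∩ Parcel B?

Parcel A ∩ Parcel B splits into 2 disjoint pieces (area 3, area 18).

2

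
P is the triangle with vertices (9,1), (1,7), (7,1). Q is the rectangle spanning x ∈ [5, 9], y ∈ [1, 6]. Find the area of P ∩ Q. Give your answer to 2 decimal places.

The intersection is the polygon with vertices (9,1), (7,1), (5,3), (5,4).
By the shoelace formula its area is 4.00.

4.00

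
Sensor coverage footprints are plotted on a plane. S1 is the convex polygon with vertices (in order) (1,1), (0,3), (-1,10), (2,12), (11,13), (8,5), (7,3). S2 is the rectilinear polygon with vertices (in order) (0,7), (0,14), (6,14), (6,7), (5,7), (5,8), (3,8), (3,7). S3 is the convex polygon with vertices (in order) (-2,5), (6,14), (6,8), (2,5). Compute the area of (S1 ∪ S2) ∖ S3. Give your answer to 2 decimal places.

77.87

|S1 ∪ S2| = 106.4444.
|(S1 ∪ S2) ∩ S3| = 28.5758.
|(S1 ∪ S2) ∖ S3| = 106.4444 − 28.5758 = 77.87.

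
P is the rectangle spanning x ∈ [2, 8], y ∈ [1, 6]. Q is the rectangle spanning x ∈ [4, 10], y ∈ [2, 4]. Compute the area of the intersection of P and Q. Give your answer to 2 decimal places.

8.00

|P∩Q|: x∈[4,8], y∈[2,4] → 4·2 = 8.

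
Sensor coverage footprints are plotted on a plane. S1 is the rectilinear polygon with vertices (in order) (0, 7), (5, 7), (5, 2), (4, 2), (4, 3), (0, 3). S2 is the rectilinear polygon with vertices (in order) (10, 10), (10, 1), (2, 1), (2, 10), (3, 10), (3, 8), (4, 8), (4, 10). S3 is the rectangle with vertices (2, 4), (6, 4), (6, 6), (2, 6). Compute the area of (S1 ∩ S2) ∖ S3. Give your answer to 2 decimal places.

|S1 ∩ S2| = 13.
|(S1 ∩ S2) ∩ S3| = 6.
|(S1 ∩ S2) ∖ S3| = 13 − 6 = 7.00.

7.00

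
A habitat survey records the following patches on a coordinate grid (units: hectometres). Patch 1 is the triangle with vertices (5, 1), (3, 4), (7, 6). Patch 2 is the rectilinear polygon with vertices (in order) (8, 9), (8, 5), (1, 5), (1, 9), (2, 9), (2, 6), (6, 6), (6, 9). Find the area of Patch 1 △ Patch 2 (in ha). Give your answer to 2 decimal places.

|Patch 1| = 8, |Patch 2| = 16, |Patch 1∩Patch 2| = 0.8.
|Patch 1 △ Patch 2| = |Patch 1| + |Patch 2| − 2·|Patch 1∩Patch 2| = 8 + 16 − 1.6 = 22.40.

22.40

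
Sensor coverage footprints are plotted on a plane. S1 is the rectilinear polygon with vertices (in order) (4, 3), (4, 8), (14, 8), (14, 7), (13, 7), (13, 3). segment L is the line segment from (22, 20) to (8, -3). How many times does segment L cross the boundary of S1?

The segment meets the boundary at (11.652,3), (13,5.214).

2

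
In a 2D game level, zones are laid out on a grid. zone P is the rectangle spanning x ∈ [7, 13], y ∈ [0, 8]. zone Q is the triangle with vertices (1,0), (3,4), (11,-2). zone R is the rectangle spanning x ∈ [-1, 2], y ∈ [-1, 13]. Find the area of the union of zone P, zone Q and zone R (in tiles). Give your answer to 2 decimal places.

110.23

By inclusion–exclusion:
Individual areas: |zone P| = 48, |zone Q| = 22, |zone R| = 42.
|zone P∩zone Q| = 0.6667.
|zone P∩zone R| = 0 (no overlap).
|zone Q∩zone R| = 1.1.
|zone P∩zone Q∩zone R| = 0.
|zone P ∪ zone Q ∪ zone R| = 112 − 1.7667 + 0 = 110.23.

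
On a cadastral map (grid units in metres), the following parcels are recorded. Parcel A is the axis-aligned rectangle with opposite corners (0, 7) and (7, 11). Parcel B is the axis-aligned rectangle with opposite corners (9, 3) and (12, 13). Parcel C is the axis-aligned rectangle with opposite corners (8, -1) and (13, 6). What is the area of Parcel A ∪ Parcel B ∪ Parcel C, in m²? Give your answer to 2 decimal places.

84.00

By inclusion–exclusion:
Individual areas: |Parcel A| = 28, |Parcel B| = 30, |Parcel C| = 35.
|Parcel A∩Parcel B| = 0 (no overlap).
|Parcel A∩Parcel C| = 0 (no overlap).
|Parcel B∩Parcel C|: x∈[9,12], y∈[3,6] → 3·3 = 9.
|Parcel A∩Parcel B∩Parcel C| = 0.
|Parcel A ∪ Parcel B ∪ Parcel C| = 93 − 9 + 0 = 84.00.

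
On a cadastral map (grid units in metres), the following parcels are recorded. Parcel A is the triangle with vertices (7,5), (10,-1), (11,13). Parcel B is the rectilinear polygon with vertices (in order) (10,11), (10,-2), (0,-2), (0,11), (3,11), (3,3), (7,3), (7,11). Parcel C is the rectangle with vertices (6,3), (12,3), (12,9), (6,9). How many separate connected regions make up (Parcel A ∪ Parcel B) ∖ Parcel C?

2

(Parcel A ∪ Parcel B) ∖ Parcel C splits into 2 disjoint pieces (area 8.4286, area 74.5714).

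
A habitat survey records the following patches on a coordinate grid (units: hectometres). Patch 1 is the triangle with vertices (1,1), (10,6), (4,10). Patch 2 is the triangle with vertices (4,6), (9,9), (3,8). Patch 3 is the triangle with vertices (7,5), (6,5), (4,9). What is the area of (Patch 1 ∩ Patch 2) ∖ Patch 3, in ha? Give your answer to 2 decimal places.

4.78

|Patch 1 ∩ Patch 2| = 5.306.
|(Patch 1 ∩ Patch 2) ∩ Patch 3| = 0.5256.
|(Patch 1 ∩ Patch 2) ∖ Patch 3| = 5.306 − 0.5256 = 4.78.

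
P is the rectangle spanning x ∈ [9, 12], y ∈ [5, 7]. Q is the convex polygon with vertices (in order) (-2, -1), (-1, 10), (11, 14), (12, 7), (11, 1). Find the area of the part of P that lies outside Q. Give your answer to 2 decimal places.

|P| = 6, |P∩Q| = 5.6667.
|P ∖ Q| = |P| − |P∩Q| = 6 − 5.6667 = 0.33.

0.33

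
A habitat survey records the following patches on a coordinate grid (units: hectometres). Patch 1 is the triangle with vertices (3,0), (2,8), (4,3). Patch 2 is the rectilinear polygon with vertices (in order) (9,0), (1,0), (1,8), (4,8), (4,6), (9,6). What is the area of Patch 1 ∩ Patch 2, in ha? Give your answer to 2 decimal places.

The intersection is the polygon with vertices (2,8), (4,3), (3,0).
By the shoelace formula its area is 5.50.

5.50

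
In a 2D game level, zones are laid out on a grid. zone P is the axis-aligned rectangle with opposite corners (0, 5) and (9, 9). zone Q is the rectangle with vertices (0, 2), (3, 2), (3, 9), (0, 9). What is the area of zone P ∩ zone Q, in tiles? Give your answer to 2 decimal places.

12.00

|zone P∩zone Q|: x∈[0,3], y∈[5,9] → 3·4 = 12.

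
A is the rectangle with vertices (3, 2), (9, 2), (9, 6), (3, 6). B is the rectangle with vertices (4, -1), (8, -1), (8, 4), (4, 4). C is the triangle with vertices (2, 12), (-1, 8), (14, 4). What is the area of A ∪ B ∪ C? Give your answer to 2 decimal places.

By inclusion–exclusion:
Individual areas: |A| = 24, |B| = 20, |C| = 36.
|A∩B|: x∈[4,8], y∈[2,4] → 4·2 = 8.
|A∩C| = 0.8333.
|B∩C| = 0.
|A∩B∩C| = 0.
|A ∪ B ∪ C| = 80 − 8.8333 + 0 = 71.17.

71.17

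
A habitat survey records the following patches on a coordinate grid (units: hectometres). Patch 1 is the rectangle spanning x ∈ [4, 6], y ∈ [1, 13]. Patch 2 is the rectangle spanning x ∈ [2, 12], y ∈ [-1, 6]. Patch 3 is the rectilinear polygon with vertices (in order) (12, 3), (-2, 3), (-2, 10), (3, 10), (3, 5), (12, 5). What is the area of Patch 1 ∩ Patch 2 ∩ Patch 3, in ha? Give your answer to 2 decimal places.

4.00

The intersection is the polygon with vertices (4,5), (6,5), (6,3), (4,3).
By the shoelace formula its area is 4.00.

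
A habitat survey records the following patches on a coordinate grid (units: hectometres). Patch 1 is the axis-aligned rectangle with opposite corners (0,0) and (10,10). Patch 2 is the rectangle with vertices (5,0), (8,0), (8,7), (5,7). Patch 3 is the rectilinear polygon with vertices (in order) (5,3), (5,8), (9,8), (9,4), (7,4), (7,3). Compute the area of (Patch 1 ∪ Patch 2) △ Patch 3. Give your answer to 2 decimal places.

82.00

|Patch 1 ∪ Patch 2| = 100.
|(Patch 1 ∪ Patch 2) ∩ Patch 3| = 18.
|(Patch 1 ∪ Patch 2) △ Patch 3| = 100 + 18 − 36 = 82.00.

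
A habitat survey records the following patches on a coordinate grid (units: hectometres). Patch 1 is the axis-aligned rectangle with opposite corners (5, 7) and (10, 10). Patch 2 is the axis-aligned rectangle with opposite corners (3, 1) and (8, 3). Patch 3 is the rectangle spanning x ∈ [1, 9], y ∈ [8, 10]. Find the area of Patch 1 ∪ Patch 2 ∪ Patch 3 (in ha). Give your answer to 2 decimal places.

By inclusion–exclusion:
Individual areas: |Patch 1| = 15, |Patch 2| = 10, |Patch 3| = 16.
|Patch 1∩Patch 2| = 0 (no overlap).
|Patch 1∩Patch 3|: x∈[5,9], y∈[8,10] → 4·2 = 8.
|Patch 2∩Patch 3| = 0 (no overlap).
|Patch 1∩Patch 2∩Patch 3| = 0.
|Patch 1 ∪ Patch 2 ∪ Patch 3| = 41 − 8 + 0 = 33.00.

33.00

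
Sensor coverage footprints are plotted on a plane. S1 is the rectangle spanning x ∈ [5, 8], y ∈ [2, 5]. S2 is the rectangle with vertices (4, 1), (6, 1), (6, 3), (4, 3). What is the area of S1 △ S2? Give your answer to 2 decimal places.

|S1∩S2|: x∈[5,6], y∈[2,3] → 1·1 = 1.
|S1 △ S2| = |S1| + |S2| − 2·|S1∩S2| = 9 + 4 − 2 = 11.00.

11.00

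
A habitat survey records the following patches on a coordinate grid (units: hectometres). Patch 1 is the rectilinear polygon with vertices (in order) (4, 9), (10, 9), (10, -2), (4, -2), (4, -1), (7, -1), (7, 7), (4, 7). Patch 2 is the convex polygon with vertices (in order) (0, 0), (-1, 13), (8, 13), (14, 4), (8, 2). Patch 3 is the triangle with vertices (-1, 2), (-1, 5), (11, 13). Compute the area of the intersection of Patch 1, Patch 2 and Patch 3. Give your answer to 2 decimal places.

The intersection is the polygon with vertices (4,7), (4,8.333), (5,9), (6.636,9), (4.455,7).
By the shoelace formula its area is 2.76.

2.76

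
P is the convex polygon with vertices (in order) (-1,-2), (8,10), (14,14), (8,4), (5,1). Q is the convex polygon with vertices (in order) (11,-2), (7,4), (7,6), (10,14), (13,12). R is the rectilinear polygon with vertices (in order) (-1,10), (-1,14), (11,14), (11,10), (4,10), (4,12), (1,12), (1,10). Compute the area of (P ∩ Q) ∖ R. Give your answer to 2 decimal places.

17.16

|P ∩ Q| = 20.046.
|(P ∩ Q) ∩ R| = 2.8889.
|(P ∩ Q) ∖ R| = 20.046 − 2.8889 = 17.16.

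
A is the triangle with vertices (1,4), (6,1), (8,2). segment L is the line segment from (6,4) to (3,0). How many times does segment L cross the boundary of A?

2

The segment meets the boundary at (4.448,1.931), (5.118,2.824).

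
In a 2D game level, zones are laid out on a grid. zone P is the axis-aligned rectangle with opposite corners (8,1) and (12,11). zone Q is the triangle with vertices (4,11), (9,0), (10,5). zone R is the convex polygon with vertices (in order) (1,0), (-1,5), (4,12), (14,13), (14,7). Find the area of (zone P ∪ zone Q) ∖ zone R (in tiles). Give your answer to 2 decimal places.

16.16

|zone P ∪ zone Q| = 49.9273.
|(zone P ∪ zone Q) ∩ zone R| = 33.7658.
|(zone P ∪ zone Q) ∖ zone R| = 49.9273 − 33.7658 = 16.16.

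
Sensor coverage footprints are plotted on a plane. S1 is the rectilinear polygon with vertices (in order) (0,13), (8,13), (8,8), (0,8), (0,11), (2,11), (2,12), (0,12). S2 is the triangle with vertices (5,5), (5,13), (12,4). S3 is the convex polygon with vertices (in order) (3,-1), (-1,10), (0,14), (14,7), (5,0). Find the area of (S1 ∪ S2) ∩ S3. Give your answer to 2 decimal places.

47.16

|S1 ∪ S2| = 56.7857.
|(S1 ∪ S2) ∩ S3| = 47.16.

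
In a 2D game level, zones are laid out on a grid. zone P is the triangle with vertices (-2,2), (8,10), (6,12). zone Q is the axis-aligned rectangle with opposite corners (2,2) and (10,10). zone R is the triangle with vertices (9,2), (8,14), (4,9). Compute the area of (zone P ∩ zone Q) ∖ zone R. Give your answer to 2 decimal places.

5.90

|zone P ∩ zone Q| = 10.8.
|(zone P ∩ zone Q) ∩ zone R| = 4.9.
|(zone P ∩ zone Q) ∖ zone R| = 10.8 − 4.9 = 5.90.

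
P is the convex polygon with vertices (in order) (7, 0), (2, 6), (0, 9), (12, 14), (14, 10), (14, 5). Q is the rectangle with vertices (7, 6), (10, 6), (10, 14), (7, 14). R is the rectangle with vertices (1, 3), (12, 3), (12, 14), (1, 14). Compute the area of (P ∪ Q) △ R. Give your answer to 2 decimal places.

55.00

|P ∪ Q| = 118.875.
|(P ∪ Q) ∩ R| = 92.4381.
|(P ∪ Q) △ R| = 118.875 + 121 − 184.8762 = 55.00.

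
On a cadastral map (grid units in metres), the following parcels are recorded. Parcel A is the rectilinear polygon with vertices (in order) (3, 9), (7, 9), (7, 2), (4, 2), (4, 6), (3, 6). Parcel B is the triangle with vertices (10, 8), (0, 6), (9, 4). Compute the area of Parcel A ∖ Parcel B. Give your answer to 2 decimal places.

|Parcel A| = 24, |Parcel A∩Parcel B| = 7.6667.
|Parcel A ∖ Parcel B| = |Parcel A| − |Parcel A∩Parcel B| = 24 − 7.6667 = 16.33.

16.33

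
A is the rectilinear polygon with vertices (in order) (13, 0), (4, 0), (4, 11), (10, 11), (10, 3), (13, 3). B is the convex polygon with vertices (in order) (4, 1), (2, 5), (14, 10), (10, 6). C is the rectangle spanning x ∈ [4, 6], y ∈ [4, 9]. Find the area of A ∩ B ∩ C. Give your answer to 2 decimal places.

4.50

The intersection is the polygon with vertices (6,6.667), (6,4), (4,4), (4,5.833).
By the shoelace formula its area is 4.50.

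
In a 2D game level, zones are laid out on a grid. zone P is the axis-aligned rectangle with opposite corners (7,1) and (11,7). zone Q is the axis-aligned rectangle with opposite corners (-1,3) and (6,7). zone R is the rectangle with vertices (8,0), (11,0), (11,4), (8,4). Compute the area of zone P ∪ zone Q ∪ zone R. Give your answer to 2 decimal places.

By inclusion–exclusion:
Individual areas: |zone P| = 24, |zone Q| = 28, |zone R| = 12.
|zone P∩zone Q| = 0 (no overlap).
|zone P∩zone R|: x∈[8,11], y∈[1,4] → 3·3 = 9.
|zone Q∩zone R| = 0 (no overlap).
|zone P∩zone Q∩zone R| = 0.
|zone P ∪ zone Q ∪ zone R| = 64 − 9 + 0 = 55.00.

55.00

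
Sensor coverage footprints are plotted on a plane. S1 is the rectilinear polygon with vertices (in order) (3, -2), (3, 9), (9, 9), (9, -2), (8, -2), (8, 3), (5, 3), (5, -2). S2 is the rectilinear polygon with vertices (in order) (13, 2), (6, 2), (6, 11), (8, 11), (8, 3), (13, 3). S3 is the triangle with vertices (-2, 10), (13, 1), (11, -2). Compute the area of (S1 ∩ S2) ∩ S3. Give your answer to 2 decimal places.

4.20

|S1 ∩ S2| = 13.
|(S1 ∩ S2) ∩ S3| = 4.20.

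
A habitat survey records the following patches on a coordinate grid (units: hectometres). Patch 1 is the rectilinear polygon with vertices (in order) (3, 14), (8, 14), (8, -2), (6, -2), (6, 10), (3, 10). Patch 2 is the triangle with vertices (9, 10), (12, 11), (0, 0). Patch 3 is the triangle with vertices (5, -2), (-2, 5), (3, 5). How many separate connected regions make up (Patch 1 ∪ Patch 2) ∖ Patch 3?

(Patch 1 ∪ Patch 2) ∖ Patch 3 splits into 2 disjoint pieces (area 50.6309, area 0.2162).

2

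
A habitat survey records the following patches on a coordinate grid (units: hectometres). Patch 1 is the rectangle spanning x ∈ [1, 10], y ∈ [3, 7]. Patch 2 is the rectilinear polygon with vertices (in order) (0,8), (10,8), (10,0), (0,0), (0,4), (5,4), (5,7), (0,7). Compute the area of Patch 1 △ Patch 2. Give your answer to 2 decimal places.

|Patch 1| = 36, |Patch 2| = 65, |Patch 1∩Patch 2| = 24.
|Patch 1 △ Patch 2| = |Patch 1| + |Patch 2| − 2·|Patch 1∩Patch 2| = 36 + 65 − 48 = 53.00.

53.00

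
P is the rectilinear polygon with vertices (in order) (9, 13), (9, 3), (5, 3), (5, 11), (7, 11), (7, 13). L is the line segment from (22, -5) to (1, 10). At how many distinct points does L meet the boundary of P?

The segment meets the boundary at (5,7.143), (9,4.286).

2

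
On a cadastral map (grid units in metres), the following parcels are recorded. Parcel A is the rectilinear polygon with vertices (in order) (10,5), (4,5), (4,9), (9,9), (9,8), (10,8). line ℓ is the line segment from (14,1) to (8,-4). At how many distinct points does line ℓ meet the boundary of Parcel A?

0

The segment lies entirely outside Parcel A and never meets its boundary.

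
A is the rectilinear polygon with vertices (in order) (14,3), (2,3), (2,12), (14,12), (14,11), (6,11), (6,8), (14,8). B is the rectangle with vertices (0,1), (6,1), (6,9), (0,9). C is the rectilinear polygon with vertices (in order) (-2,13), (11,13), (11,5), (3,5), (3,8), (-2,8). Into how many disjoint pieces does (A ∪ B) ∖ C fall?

(A ∪ B) ∖ C splits into 2 disjoint pieces (area 58, area 3).

2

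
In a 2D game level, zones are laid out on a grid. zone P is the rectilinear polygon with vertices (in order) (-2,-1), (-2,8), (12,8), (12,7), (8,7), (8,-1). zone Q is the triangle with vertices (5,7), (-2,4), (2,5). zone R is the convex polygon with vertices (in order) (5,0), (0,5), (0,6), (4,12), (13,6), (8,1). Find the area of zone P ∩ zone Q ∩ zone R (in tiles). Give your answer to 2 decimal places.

2.05

The intersection is the polygon with vertices (2,5), (0.4,4.6), (0.1,4.9), (5,7).
By the shoelace formula its area is 2.05.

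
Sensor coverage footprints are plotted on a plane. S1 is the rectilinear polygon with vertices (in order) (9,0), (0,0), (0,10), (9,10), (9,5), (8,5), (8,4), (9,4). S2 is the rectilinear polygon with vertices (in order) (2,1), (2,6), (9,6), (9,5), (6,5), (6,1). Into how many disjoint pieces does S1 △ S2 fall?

S1 △ S2 is a single connected region.

1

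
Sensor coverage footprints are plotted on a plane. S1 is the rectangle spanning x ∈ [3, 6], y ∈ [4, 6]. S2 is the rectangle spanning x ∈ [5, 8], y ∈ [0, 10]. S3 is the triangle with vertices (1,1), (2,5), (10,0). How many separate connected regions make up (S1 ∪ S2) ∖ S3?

(S1 ∪ S2) ∖ S3 splits into 2 disjoint pieces (area 27.325, area 1.1667).

2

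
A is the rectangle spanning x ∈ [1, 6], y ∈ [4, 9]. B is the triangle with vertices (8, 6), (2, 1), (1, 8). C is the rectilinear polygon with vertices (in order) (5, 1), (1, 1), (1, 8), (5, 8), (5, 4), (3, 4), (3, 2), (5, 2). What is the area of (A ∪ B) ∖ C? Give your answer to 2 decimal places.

|A ∪ B| = 33.281.
|(A ∪ B) ∩ C| = 19.2429.
|(A ∪ B) ∖ C| = 33.281 − 19.2429 = 14.04.

14.04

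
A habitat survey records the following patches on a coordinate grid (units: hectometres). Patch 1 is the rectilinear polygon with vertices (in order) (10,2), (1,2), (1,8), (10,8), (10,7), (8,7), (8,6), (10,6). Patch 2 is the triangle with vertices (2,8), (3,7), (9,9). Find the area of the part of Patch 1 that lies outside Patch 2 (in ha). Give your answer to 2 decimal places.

|Patch 1| = 52, |Patch 1∩Patch 2| = 2.
|Patch 1 ∖ Patch 2| = |Patch 1| − |Patch 1∩Patch 2| = 52 − 2 = 50.00.

50.00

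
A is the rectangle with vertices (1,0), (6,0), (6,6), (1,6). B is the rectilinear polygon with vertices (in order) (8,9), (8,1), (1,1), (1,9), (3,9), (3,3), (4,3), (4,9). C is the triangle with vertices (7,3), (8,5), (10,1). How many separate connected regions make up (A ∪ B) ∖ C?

(A ∪ B) ∖ C is a single connected region.

1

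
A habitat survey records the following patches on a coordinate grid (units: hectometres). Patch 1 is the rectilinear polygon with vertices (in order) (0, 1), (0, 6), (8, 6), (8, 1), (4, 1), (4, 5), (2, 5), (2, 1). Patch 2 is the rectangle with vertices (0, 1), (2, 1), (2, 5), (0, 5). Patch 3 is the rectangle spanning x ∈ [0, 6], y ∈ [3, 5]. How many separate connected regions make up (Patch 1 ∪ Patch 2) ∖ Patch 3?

2

(Patch 1 ∪ Patch 2) ∖ Patch 3 splits into 2 disjoint pieces (area 20, area 4).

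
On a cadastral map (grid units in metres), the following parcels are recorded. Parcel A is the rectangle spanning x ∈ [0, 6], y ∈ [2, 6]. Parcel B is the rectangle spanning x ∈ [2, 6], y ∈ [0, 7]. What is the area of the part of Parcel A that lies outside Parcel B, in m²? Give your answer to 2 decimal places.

|Parcel A∩Parcel B|: x∈[2,6], y∈[2,6] → 4·4 = 16.
|Parcel A| = 24.
|Parcel A ∖ Parcel B| = |Parcel A| − |Parcel A∩Parcel B| = 24 − 16 = 8.00.

8.00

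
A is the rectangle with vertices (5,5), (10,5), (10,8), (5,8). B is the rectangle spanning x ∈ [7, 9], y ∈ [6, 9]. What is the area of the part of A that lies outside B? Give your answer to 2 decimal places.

|A∩B|: x∈[7,9], y∈[6,8] → 2·2 = 4.
|A| = 15.
|A ∖ B| = |A| − |A∩B| = 15 − 4 = 11.00.

11.00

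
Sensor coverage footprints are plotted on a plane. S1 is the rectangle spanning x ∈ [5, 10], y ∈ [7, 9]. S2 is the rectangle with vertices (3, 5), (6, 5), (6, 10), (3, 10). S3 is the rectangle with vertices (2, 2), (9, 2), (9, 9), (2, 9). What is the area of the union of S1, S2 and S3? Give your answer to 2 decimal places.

By inclusion–exclusion:
Individual areas: |S1| = 10, |S2| = 15, |S3| = 49.
|S1∩S2|: x∈[5,6], y∈[7,9] → 1·2 = 2.
|S1∩S3|: x∈[5,9], y∈[7,9] → 4·2 = 8.
|S2∩S3|: x∈[3,6], y∈[5,9] → 3·4 = 12.
|S1∩S2∩S3| = 2.
|S1 ∪ S2 ∪ S3| = 74 − 22 + 2 = 54.00.

54.00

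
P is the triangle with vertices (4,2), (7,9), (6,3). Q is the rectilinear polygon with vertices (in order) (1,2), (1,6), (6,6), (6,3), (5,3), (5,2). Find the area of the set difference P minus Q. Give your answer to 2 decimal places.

|P| = 5.5, |P∩Q| = 3.3214.
|P ∖ Q| = |P| − |P∩Q| = 5.5 − 3.3214 = 2.18.

2.18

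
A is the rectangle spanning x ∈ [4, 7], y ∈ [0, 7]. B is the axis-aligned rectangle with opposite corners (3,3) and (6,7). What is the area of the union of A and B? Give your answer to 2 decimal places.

25.00

By inclusion–exclusion:
Individual areas: |A| = 21, |B| = 12.
|A∩B|: x∈[4,6], y∈[3,7] → 2·4 = 8.
|A ∪ B| = 33 − 8 = 25.00.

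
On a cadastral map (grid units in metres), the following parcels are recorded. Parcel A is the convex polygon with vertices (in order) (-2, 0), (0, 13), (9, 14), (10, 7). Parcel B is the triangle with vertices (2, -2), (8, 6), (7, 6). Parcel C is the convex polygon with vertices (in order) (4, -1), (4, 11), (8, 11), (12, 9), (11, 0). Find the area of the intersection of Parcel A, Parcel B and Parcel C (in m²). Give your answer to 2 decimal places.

0.72

The intersection is the polygon with vertices (7,6), (8,6), (7.778,5.704), (6.262,4.82).
By the shoelace formula its area is 0.72.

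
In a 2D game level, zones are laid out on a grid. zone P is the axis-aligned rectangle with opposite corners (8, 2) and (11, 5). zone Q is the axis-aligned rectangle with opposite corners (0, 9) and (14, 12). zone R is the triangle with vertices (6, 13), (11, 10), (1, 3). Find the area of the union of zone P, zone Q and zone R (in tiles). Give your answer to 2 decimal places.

68.80

By inclusion–exclusion:
Individual areas: |zone P| = 9, |zone Q| = 42, |zone R| = 32.5.
|zone P∩zone Q| = 0 (no overlap).
|zone P∩zone R| = 0.
|zone Q∩zone R| = 14.7024.
|zone P∩zone Q∩zone R| = 0.
|zone P ∪ zone Q ∪ zone R| = 83.5 − 14.7024 + 0 = 68.80.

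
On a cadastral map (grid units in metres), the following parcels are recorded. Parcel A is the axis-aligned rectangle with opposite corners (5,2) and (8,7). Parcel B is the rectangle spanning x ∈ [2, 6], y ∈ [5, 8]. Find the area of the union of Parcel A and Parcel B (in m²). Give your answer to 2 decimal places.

25.00

By inclusion–exclusion:
Individual areas: |Parcel A| = 15, |Parcel B| = 12.
|Parcel A∩Parcel B|: x∈[5,6], y∈[5,7] → 1·2 = 2.
|Parcel A ∪ Parcel B| = 27 − 2 = 25.00.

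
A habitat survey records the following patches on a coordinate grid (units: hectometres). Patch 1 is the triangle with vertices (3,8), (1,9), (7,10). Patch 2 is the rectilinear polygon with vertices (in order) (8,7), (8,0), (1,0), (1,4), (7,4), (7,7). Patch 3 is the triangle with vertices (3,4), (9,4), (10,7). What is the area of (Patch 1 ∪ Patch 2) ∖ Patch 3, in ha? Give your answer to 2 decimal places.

33.07

|Patch 1 ∪ Patch 2| = 35.
|(Patch 1 ∪ Patch 2) ∩ Patch 3| = 1.9286.
|(Patch 1 ∪ Patch 2) ∖ Patch 3| = 35 − 1.9286 = 33.07.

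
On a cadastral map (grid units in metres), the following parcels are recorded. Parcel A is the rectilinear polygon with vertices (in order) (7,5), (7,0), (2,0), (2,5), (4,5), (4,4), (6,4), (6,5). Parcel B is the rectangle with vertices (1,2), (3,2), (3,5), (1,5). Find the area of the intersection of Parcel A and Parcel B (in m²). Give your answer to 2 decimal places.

3.00

The intersection is the polygon with vertices (2,5), (3,5), (3,2), (2,2).
By the shoelace formula its area is 3.00.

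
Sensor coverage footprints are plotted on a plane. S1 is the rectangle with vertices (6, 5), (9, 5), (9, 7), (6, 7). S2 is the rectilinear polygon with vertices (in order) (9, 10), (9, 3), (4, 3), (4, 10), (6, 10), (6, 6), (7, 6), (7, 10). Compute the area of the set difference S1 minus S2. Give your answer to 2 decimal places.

|S1| = 6, |S1∩S2| = 5.
|S1 ∖ S2| = |S1| − |S1∩S2| = 6 − 5 = 1.00.

1.00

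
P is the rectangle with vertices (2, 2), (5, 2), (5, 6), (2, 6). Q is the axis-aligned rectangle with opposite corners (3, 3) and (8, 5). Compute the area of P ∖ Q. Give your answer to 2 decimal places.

8.00

|P∩Q|: x∈[3,5], y∈[3,5] → 2·2 = 4.
|P| = 12.
|P ∖ Q| = |P| − |P∩Q| = 12 − 4 = 8.00.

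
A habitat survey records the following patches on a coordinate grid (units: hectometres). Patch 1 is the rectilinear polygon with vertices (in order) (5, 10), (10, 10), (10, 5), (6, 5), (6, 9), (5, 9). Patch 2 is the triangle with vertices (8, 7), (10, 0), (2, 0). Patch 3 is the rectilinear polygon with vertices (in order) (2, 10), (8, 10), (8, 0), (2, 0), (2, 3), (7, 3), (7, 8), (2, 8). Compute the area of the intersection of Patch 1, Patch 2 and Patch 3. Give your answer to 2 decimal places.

The intersection is the polygon with vertices (8,7), (8,5), (7,5), (7,5.833).
By the shoelace formula its area is 1.42.

1.42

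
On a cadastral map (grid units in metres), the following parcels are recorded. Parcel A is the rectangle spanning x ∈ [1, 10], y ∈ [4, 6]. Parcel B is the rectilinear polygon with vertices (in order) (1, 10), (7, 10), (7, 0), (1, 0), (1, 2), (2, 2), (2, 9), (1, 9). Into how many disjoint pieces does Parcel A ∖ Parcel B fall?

2

Parcel A ∖ Parcel B splits into 2 disjoint pieces (area 6, area 2).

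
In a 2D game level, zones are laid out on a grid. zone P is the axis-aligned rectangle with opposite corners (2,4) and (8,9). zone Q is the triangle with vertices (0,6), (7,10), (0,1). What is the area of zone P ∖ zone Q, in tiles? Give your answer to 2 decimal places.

|zone P| = 30, |zone P∩zone Q| = 8.371.
|zone P ∖ zone Q| = |zone P| − |zone P∩zone Q| = 30 − 8.371 = 21.63.

21.63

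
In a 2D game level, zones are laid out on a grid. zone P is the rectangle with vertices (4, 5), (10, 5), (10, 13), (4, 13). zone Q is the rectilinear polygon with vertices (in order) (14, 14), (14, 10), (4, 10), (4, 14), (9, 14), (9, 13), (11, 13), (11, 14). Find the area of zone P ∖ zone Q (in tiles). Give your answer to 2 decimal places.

30.00

|zone P| = 48, |zone P∩zone Q| = 18.
|zone P ∖ zone Q| = |zone P| − |zone P∩zone Q| = 48 − 18 = 30.00.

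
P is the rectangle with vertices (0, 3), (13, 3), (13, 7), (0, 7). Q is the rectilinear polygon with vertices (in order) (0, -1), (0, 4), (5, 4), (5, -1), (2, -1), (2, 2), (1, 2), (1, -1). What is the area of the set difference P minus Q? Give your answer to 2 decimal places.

47.00

|P| = 52, |P∩Q| = 5.
|P ∖ Q| = |P| − |P∩Q| = 52 − 5 = 47.00.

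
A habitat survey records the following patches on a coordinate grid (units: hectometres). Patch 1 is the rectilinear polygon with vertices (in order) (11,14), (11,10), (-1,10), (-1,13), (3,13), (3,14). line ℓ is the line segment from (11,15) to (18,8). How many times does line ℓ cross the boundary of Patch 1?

0

The segment lies entirely outside Patch 1 and never meets its boundary.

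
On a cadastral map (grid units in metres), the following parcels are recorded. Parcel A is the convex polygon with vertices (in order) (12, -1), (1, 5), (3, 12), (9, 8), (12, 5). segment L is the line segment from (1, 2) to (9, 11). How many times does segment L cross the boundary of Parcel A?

The segment meets the boundary at (2.796,4.02), (7.326,9.116).

2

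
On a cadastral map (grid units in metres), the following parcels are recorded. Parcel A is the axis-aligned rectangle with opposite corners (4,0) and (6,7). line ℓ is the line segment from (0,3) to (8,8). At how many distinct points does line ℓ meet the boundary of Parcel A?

The segment meets the boundary at (6,6.75), (4,5.5).

2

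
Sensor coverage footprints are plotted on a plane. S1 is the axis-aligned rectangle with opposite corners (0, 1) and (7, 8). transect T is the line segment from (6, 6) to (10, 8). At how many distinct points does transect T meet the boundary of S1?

1

The segment meets the boundary at (7,6.5).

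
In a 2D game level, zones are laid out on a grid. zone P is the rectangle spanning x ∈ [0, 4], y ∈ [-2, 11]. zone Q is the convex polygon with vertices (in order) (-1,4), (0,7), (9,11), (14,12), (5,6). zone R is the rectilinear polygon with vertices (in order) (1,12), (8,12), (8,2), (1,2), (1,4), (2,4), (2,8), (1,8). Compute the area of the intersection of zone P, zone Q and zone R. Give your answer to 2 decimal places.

6.00

The intersection is the polygon with vertices (2,5), (2,7.889), (4,8.778), (4,5.667).
By the shoelace formula its area is 6.00.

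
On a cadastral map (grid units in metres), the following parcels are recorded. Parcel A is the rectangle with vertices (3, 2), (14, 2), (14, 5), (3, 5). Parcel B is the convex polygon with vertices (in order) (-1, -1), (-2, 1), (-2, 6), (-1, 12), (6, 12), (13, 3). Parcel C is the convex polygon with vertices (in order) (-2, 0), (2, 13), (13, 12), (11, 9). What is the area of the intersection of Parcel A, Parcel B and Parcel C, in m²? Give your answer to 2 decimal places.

1.71

The intersection is the polygon with vertices (3,5), (5.222,5), (3,3.462).
By the shoelace formula its area is 1.71.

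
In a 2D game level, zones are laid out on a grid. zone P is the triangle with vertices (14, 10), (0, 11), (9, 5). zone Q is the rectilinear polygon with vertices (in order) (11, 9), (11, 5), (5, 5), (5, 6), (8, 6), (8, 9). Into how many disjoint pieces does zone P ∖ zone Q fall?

zone P ∖ zone Q is a single connected region.

1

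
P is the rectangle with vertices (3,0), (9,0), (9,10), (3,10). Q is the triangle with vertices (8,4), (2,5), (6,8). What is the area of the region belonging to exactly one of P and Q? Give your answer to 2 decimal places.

|P| = 60, |Q| = 11, |P∩Q| = 10.5417.
|P △ Q| = |P| + |Q| − 2·|P∩Q| = 60 + 11 − 21.0833 = 49.92.

49.92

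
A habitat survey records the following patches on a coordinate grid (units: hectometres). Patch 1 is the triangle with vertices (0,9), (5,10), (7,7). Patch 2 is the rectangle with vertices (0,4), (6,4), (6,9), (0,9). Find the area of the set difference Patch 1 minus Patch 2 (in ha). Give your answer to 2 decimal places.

3.44

|Patch 1| = 8.5, |Patch 1∩Patch 2| = 5.0595.
|Patch 1 ∖ Patch 2| = |Patch 1| − |Patch 1∩Patch 2| = 8.5 − 5.0595 = 3.44.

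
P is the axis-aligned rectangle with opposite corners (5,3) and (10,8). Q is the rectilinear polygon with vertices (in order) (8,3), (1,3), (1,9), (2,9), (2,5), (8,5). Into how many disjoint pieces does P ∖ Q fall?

P ∖ Q is a single connected region.

1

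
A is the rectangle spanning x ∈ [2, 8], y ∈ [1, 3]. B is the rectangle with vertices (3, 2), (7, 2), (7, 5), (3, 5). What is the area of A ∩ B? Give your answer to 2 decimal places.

4.00

|A∩B|: x∈[3,7], y∈[2,3] → 4·1 = 4.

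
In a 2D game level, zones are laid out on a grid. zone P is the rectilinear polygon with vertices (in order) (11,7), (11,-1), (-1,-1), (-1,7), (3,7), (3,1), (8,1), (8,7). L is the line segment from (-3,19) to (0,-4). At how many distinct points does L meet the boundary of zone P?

The segment meets the boundary at (-0.391,-1), (-1,3.667).

2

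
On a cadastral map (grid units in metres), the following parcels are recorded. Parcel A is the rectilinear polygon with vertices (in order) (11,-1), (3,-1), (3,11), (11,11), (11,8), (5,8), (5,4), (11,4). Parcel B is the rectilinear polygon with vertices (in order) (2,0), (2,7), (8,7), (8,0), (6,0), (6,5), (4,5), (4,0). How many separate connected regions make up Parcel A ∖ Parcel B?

Parcel A ∖ Parcel B splits into 2 disjoint pieces (area 29, area 26).

2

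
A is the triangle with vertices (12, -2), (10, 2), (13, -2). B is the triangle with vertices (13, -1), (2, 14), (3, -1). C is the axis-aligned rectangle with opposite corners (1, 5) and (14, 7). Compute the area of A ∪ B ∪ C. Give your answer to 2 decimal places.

By inclusion–exclusion:
Individual areas: |A| = 2, |B| = 75, |C| = 26.
|A∩B| = 1.125.
|A∩C| = 0.
|B∩C| = 10.6667.
|A∩B∩C| = 0.
|A ∪ B ∪ C| = 103 − 11.7917 + 0 = 91.21.

91.21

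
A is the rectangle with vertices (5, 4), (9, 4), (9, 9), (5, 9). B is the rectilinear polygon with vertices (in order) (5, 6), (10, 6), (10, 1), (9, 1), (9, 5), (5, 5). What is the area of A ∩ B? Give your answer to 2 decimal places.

4.00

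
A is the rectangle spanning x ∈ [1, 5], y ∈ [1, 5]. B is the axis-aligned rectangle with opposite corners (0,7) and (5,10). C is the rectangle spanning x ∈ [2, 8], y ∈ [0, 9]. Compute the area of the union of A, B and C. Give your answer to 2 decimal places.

By inclusion–exclusion:
Individual areas: |A| = 16, |B| = 15, |C| = 54.
|A∩B| = 0 (no overlap).
|A∩C|: x∈[2,5], y∈[1,5] → 3·4 = 12.
|B∩C|: x∈[2,5], y∈[7,9] → 3·2 = 6.
|A∩B∩C| = 0.
|A ∪ B ∪ C| = 85 − 18 + 0 = 67.00.

67.00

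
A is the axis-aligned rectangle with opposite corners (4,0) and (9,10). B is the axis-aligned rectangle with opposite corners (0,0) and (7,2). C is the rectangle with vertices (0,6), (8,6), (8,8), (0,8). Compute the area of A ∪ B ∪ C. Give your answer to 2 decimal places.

By inclusion–exclusion:
Individual areas: |A| = 50, |B| = 14, |C| = 16.
|A∩B|: x∈[4,7], y∈[0,2] → 3·2 = 6.
|A∩C|: x∈[4,8], y∈[6,8] → 4·2 = 8.
|B∩C| = 0 (no overlap).
|A∩B∩C| = 0.
|A ∪ B ∪ C| = 80 − 14 + 0 = 66.00.

66.00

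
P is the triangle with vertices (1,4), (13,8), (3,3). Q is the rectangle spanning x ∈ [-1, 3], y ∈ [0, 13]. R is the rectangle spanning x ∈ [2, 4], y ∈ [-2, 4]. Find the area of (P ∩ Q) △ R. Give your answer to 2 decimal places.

12.17

|P ∩ Q| = 1.6667.
|(P ∩ Q) ∩ R| = 0.75.
|(P ∩ Q) △ R| = 1.6667 + 12 − 1.5 = 12.17.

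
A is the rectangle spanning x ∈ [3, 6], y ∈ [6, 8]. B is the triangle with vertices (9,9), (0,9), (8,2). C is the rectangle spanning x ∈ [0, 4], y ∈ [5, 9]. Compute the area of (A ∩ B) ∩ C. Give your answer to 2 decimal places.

1.92

The region (A ∩ B) ∩ C is the polygon with vertices (4,8), (4,6), (3.429,6), (3,6.375), (3,8).
By the shoelace formula its area is 1.92.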